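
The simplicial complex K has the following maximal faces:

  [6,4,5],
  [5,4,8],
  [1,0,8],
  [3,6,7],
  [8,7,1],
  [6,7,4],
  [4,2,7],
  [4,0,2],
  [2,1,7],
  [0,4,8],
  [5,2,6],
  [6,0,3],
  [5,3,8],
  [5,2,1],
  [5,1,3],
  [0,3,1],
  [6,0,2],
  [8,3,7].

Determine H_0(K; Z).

Fix the vertex order 0 < 1 < 2 < 3 < 4 < 5 < 6 < 7 < 8 and write every simplex with vertices in increasing order. Then dim K = 2 and the simplices of K are:

  0-simplices (9): [0], [1], [2], [3], [4], [5], [6], [7], [8]
  1-simplices (27): (27 of them)
  2-simplices (18): [0,1,3], [0,1,8], [0,2,4], [0,2,6], [0,3,6], [0,4,8], [1,2,5], [1,2,7], [1,3,5], [1,7,8], [2,4,7], [2,5,6], [3,5,8], [3,6,7], [3,7,8], [4,5,6], [4,5,8], [4,6,7]

so the chain groups are C_0 ≅ Z^9, C_1 ≅ Z^27, C_2 ≅ Z^18.

The boundary map ∂_1: C_1 → C_0 maps an edge to its endpoints' difference, ∂[p,q] = q − p.
The 9×27 boundary matrix has rank 8 and Smith normal form diag(1,1,1,1,1,1,1,1).

∂_2: C_2 → C_1 maps a triangle to the signed sum of its edges. For instance
  ∂[1,2,7] = [2,7] − [1,7] + [1,2],
  ∂[2,4,7] = [4,7] − [2,7] + [2,4].
The 27×18 boundary matrix has rank 18 and Smith normal form diag(1,1,1,1,1,1,1,1,1,1,1,1,1,1,1,1,1,2).

From H_k ≅ ker(∂_k) / im(∂_{k+1}) we obtain:

  H_0: rank C_0 − rank ∂_1 = 9 − 8 = 1, and the invariant factors of ∂_1 are all 1, so H_0 ≅ Z.

H_0 ≅ Z.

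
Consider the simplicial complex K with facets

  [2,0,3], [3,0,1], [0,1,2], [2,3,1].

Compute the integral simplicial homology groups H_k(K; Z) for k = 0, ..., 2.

H_0 ≅ Z,  H_1 = 0,  H_2 ≅ Z.

Order the vertices as 0 < 1 < 2 < 3. Listing each simplex with vertices in this order, K has dimension 2 with simplices:

  0-simplices (4): [0], [1], [2], [3]
  1-simplices (6): [0,1], [0,2], [0,3], [1,2], [1,3], [2,3]
  2-simplices (4): [0,1,2], [0,1,3], [0,2,3], [1,2,3]

so the chain groups are C_0 ≅ Z^4, C_1 ≅ Z^6, C_2 ≅ Z^4.

The boundary map ∂_1: C_1 → C_0 maps an edge to its endpoints' difference, ∂[p,q] = q − p.
The 4×6 boundary matrix has rank 3 and Smith normal form diag(1,1,1).

∂_2: C_2 → C_1 maps a triangle to the signed sum of its edges. For instance
  ∂[1,2,3] = [2,3] − [1,3] + [1,2],
  ∂[0,2,3] = [2,3] − [0,3] + [0,2].
This gives a 6×4 integer matrix of rank 3; reducing to Smith normal form yields diagonal entries (1,1,1).

From H_k ≅ ker(∂_k) / im(∂_{k+1}) we obtain:

  H_0: rank C_0 − rank ∂_1 = 4 − 3 = 1, and the invariant factors of ∂_1 are all 1, so H_0 = Z.
  H_1: rank ker ∂_1 − rank ∂_2 = (6 − 3) − 3 = 0, and the invariant factors of ∂_2 are all 1, so H_1 = 0.
  H_2: rank ker ∂_2 − rank ∂_3 = (4 − 3) − 0 = 1, and there is no ∂_3, so H_2 = Z.

(K is a triangulation of the 2-sphere S^2.)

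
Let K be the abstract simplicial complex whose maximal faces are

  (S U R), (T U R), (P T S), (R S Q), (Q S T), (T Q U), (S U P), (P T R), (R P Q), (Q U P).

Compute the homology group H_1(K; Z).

Order the vertices as P < Q < R < S < T < U. Listing each simplex with vertices in this order, K has dimension 2 with simplices:

  0-simplices (6): P, Q, R, S, T, U
  1-simplices (15): PQ, PR, PS, PT, PU, QR, QS, QT, QU, RS, RT, RU, ST, SU, TU
  2-simplices (10): PQR, PQU, PRT, PST, PSU, QRS, QST, QTU, RSU, RTU

Hence C_0 ≅ Z^6, C_1 ≅ Z^15, C_2 ≅ Z^10.

Boundary ∂_1: C_1 → C_0 is given by ∂[p,q] = [q] − [p]. For instance
  ∂ST = T − S.
The resulting 6×15 matrix has rank 5, and its Smith normal form has invariant factors (1,1,1,1,1).

∂_2: C_2 → C_1 sends each 2-simplex [p,q,r] to [q,r] − [p,r] + [p,q]. For instance
  ∂QRS = RS − QS + QR,
  ∂QTU = TU − QU + QT.
This gives a 15×10 integer matrix of rank 10; reducing to Smith normal form yields diagonal entries (1,1,1,1,1,1,1,1,1,2).

Reading off H_k = ker ∂_k / im ∂_{k+1}:

  H_1: rank ker ∂_1 − rank ∂_2 = (15 − 5) − 10 = 0, and ∂_2 has invariant factor 2 > 1, so H_1 = Z/2.

(K is a triangulation of the real projective plane RP^2.)

H_1 = Z/2.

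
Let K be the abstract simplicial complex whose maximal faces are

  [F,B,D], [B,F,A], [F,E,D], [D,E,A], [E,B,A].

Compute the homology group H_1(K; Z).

H_1 ≅ Z.

Take the total order A < B < D < E < F on the vertex set. Then K (dimension 2) consists of the simplices:

  0-simplices (5): A, B, D, E, F
  1-simplices (10): AB, AD, AE, AF, BD, BE, BF, DE, DF, EF
  2-simplices (5): ABE, ABF, ADE, BDF, DEF

so the chain groups are C_0 ≅ Z^5, C_1 ≅ Z^10, C_2 ≅ Z^5.

∂_1: C_1 → C_0 maps an edge to its endpoints' difference, ∂[p,q] = q − p. For instance
  ∂EF = F − E.
The 5×10 boundary matrix has rank 4 and Smith normal form diag(1,1,1,1).

Boundary ∂_2: C_2 → C_1 maps a triangle to the signed sum of its edges. For instance
  ∂ABF = BF − AF + AB,
  ∂DEF = EF − DF + DE.
The resulting 10×5 matrix has rank 5, and its Smith normal form has invariant factors (1,1,1,1,1).

Now H_k = ker ∂_k / im ∂_{k+1}, so:

  H_1: rank ker ∂_1 − rank ∂_2 = (10 − 4) − 5 = 1, and the invariant factors of ∂_2 are all 1, so H_1 ≅ Z.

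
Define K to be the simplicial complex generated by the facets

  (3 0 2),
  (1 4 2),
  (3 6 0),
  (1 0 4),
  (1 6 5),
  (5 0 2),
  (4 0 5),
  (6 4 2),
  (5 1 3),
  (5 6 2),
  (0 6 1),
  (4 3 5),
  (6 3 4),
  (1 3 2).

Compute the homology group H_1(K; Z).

H_1 = Z^2.

We work with the vertex ordering 0 < 1 < 2 < 3 < 4 < 5 < 6. The simplices of K, each written with vertices in increasing order, are:

  0-simplices (7): [0], [1], [2], [3], [4], [5], [6]
  1-simplices (21): [0,1], [0,2], [0,3], [0,4], [0,5], [0,6], [1,2], [1,3], [1,4], [1,5], [1,6], [2,3], [2,4], [2,5], [2,6], [3,4], [3,5], [3,6], [4,5], [4,6], [5,6]
  2-simplices (14): [0,1,4], [0,1,6], [0,2,3], [0,2,5], [0,3,6], [0,4,5], [1,2,3], [1,2,4], [1,3,5], [1,5,6], [2,4,6], [2,5,6], [3,4,5], [3,4,6]

so the chain groups are C_0 ≅ Z^7, C_1 ≅ Z^21, C_2 ≅ Z^14.

∂_1: C_1 → C_0 is given by ∂[p,q] = [q] − [p]. For instance
  ∂[0,1] = [1] − [0].
As a 7×21 matrix over Z this has rank 6, with invariant factors (1,1,1,1,1,1).

The boundary map ∂_2: C_2 → C_1 sends each 2-simplex [p,q,r] to [q,r] − [p,r] + [p,q]. For instance
  ∂[2,5,6] = [5,6] − [2,6] + [2,5],
  ∂[3,4,5] = [4,5] − [3,5] + [3,4].
As a 21×14 matrix over Z this has rank 13, with invariant factors (1,1,1,1,1,1,1,1,1,1,1,1,1).

Reading off H_k = ker ∂_k / im ∂_{k+1}:

  H_1: rank ker ∂_1 − rank ∂_2 = (21 − 6) − 13 = 2, and the invariant factors of ∂_2 are all 1, so H_1 ≅ Z^2.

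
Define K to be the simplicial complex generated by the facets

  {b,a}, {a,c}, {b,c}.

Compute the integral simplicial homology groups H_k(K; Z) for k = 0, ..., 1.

Take the total order a < b < c on the vertex set. Then K (dimension 1) consists of the simplices:

  0-simplices (3): a, b, c
  1-simplices (3): ab, ac, bc

giving chain groups C_0 ≅ Z^3, C_1 ≅ Z^3.

Boundary ∂_1: C_1 → C_0 is given by ∂[p,q] = [q] − [p]. For instance
  ∂bc = c − b.
This gives a 3×3 integer matrix of rank 2; reducing to Smith normal form yields diagonal entries (1,1).

Now H_k = ker ∂_k / im ∂_{k+1}, so:

  H_0: rank C_0 − rank ∂_1 = 3 − 2 = 1, and the invariant factors of ∂_1 are all 1, so H_0 = Z.
  H_1: rank ker ∂_1 − rank ∂_2 = (3 − 2) − 0 = 1, and there is no ∂_2, so H_1 = Z.

As a check, the Euler characteristic is 3 − 3 = 0, which agrees with 1 − 1 = 0.
(K is a triangulation of the circle S^1.)

H_0 = Z,  H_1 = Z.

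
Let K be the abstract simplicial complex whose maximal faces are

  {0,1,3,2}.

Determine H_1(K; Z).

H_1 ≅ 0.

We work with the vertex ordering 0 < 1 < 2 < 3. The simplices of K, each written with vertices in increasing order, are:

  0-simplices (4): [0], [1], [2], [3]
  1-simplices (6): [0,1], [0,2], [0,3], [1,2], [1,3], [2,3]
  2-simplices (4): [0,1,2], [0,1,3], [0,2,3], [1,2,3]
  3-simplices (1): [0,1,2,3]

so the chain groups are C_0 ≅ Z^4, C_1 ≅ Z^6, C_2 ≅ Z^4, C_3 ≅ Z^1.

∂_1: C_1 → C_0 sends each edge [p,q] (with p < q) to q − p. For instance
  ∂[1,3] = [3] − [1].
The resulting 4×6 matrix has rank 3, and its Smith normal form has invariant factors (1,1,1).

Boundary ∂_2: C_2 → C_1 sends each 2-simplex [p,q,r] to [q,r] − [p,r] + [p,q]. For instance
  ∂[0,2,3] = [2,3] − [0,3] + [0,2],
  ∂[0,1,3] = [1,3] − [0,3] + [0,1].
The 6×4 boundary matrix has rank 3 and Smith normal form diag(1,1,1).

The boundary map ∂_3: C_3 → C_2 sends each 3-simplex σ to the alternating sum Σ_i (−1)^i (σ with its i-th vertex removed). For instance
  ∂[0,1,2,3] = [1,2,3] − [0,2,3] + [0,1,3] − [0,1,2].
As a 4×1 matrix over Z this has rank 1, with invariant factors (1).

Reading off H_k = ker ∂_k / im ∂_{k+1}:

  H_1: rank ker ∂_1 − rank ∂_2 = (6 − 3) − 3 = 0, and the invariant factors of ∂_2 are all 1, so H_1 ≅ 0.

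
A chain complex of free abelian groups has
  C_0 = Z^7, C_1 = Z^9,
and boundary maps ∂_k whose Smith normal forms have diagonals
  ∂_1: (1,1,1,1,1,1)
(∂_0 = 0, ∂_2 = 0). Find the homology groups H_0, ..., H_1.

H_0: b_0 = 7 − 0 − 6 = 1; torsion from ∂_1 factors > 1: none. So H_0 = Z.
H_1: b_1 = 9 − 6 − 0 = 3; torsion from ∂_2 factors > 1: none. So H_1 = Z^3.

H_0 = Z,  H_1 = Z^3.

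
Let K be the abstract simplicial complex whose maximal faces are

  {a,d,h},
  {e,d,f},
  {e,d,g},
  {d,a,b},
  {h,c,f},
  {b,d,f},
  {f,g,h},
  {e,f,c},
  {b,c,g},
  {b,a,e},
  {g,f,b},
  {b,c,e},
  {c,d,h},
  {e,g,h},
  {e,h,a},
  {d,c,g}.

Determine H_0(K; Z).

Take the total order a < b < c < d < e < f < g < h on the vertex set. Then K (dimension 2) consists of the simplices:

  0-simplices (8): a, b, c, d, e, f, g, h
  1-simplices (24): ab, ad, ae, ah, bc, bd, be, bf, bg, cd, ce, cf, cg, ch, de, df, dg, dh, ef, eg, eh, fg, fh, gh
  2-simplices (16): abd, abe, adh, aeh, bce, bcg, bdf, bfg, cdg, cdh, cef, cfh, def, deg, egh, fgh

Hence C_0 ≅ Z^8, C_1 ≅ Z^24, C_2 ≅ Z^16.

Boundary ∂_1: C_1 → C_0 is given by ∂[p,q] = [q] − [p].
As a 8×24 matrix over Z this has rank 7, with invariant factors (1,1,1,1,1,1,1).

Boundary ∂_2: C_2 → C_1 maps a triangle to the signed sum of its edges. For instance
  ∂bfg = fg − bg + bf,
  ∂cdh = dh − ch + cd.
The resulting 24×16 matrix has rank 15, and its Smith normal form has invariant factors (1,1,1,1,1,1,1,1,1,1,1,1,1,1,1).

Now H_k = ker ∂_k / im ∂_{k+1}, so:

  H_0: rank C_0 − rank ∂_1 = 8 − 7 = 1, and the invariant factors of ∂_1 are all 1, so H_0 ≅ Z.

H_0 = Z.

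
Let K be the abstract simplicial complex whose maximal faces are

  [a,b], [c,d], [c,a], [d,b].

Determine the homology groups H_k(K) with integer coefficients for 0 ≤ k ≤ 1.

We work with the vertex ordering a < b < c < d. The simplices of K, each written with vertices in increasing order, are:

  0-simplices (4): a, b, c, d
  1-simplices (4): ab, ac, bd, cd

giving chain groups C_0 ≅ Z^4, C_1 ≅ Z^4.

The boundary map ∂_1: C_1 → C_0 is given by ∂[p,q] = [q] − [p].
The 4×4 boundary matrix has rank 3 and Smith normal form diag(1,1,1).

Now H_k = ker ∂_k / im ∂_{k+1}, so:

  H_0: rank C_0 − rank ∂_1 = 4 − 3 = 1, and the invariant factors of ∂_1 are all 1, so H_0 = Z.
  H_1: rank ker ∂_1 − rank ∂_2 = (4 − 3) − 0 = 1, and there is no ∂_2, so H_1 = Z.

H_0 ≅ Z,  H_1 ≅ Z.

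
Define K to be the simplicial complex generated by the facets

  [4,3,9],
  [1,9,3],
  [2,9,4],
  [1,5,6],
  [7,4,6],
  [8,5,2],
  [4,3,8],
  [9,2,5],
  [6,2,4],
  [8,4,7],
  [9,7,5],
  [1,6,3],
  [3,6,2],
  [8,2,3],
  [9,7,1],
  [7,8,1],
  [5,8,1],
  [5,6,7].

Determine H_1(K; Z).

Fix the vertex order 1 < 2 < 3 < 4 < 5 < 6 < 7 < 8 < 9 and write every simplex with vertices in increasing order. Then dim K = 2 and the simplices of K are:

  0-simplices (9): [1], [2], [3], [4], [5], [6], [7], [8], [9]
  1-simplices (27): (27 of them)
  2-simplices (18): [1,3,6], [1,3,9], [1,5,6], [1,5,8], [1,7,8], [1,7,9], [2,3,6], [2,3,8], [2,4,6], [2,4,9], [2,5,8], [2,5,9], [3,4,8], [3,4,9], [4,6,7], [4,7,8], [5,6,7], [5,7,9]

giving chain groups C_0 ≅ Z^9, C_1 ≅ Z^27, C_2 ≅ Z^18.

∂_1: C_1 → C_0 maps an edge to its endpoints' difference, ∂[p,q] = q − p.
This gives a 9×27 integer matrix of rank 8; reducing to Smith normal form yields diagonal entries (1,1,1,1,1,1,1,1).

The boundary map ∂_2: C_2 → C_1 sends each 2-simplex [p,q,r] to [q,r] − [p,r] + [p,q]. For instance
  ∂[5,6,7] = [6,7] − [5,7] + [5,6],
  ∂[4,7,8] = [7,8] − [4,8] + [4,7].
The resulting 27×18 matrix has rank 18, and its Smith normal form has invariant factors (1,1,1,1,1,1,1,1,1,1,1,1,1,1,1,1,1,2).

From H_k ≅ ker(∂_k) / im(∂_{k+1}) we obtain:

  H_1: rank ker ∂_1 − rank ∂_2 = (27 − 8) − 18 = 1, and ∂_2 has invariant factor 2 > 1, so H_1 = Z ⊕ Z/2.

(K is a triangulation of the Klein bottle.)

H_1 = Z ⊕ Z/2.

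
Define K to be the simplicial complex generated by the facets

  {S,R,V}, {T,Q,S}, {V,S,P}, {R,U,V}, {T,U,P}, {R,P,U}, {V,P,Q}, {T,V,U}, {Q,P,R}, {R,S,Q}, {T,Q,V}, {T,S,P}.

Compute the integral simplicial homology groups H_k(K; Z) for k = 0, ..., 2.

K has 7 vertices, 18 edges, 12 triangles.
rank ∂_0 = 0, rank ∂_1 = 6 ⇒ b_0 = 7 − 0 − 6 = 1; all invariant factors of ∂_1 are 1 so no torsion. So H_0 ≅ Z.
rank ∂_1 = 6, rank ∂_2 = 12 ⇒ b_1 = 18 − 6 − 12 = 0; ∂_2 has invariant factor(s) [2] giving torsion. So H_1 ≅ Z/2Z.
rank ∂_2 = 12, rank ∂_3 = 0 ⇒ b_2 = 12 − 12 − 0 = 0. So H_2 ≅ 0.

H_0 = Z,  H_1 = Z/2Z,  H_2 = 0.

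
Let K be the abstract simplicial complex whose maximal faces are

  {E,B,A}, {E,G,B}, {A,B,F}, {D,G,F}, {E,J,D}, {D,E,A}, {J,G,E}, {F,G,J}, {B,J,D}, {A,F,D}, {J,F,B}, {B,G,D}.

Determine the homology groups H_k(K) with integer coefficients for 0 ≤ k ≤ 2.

We work with the vertex ordering A < B < D < E < F < G < J. The simplices of K, each written with vertices in increasing order, are:

  0-simplices (7): A, B, D, E, F, G, J
  1-simplices (18): AB, AD, AE, AF, BD, BE, BF, BG, BJ, DE, DF, DG, DJ, EG, EJ, FG, FJ, GJ
  2-simplices (12): ABE, ABF, ADE, ADF, BDG, BDJ, BEG, BFJ, DEJ, DFG, EGJ, FGJ

Hence C_0 ≅ Z^7, C_1 ≅ Z^18, C_2 ≅ Z^12.

∂_1: C_1 → C_0 is given by ∂[p,q] = [q] − [p].
This gives a 7×18 integer matrix of rank 6; reducing to Smith normal form yields diagonal entries (1,1,1,1,1,1).

The boundary map ∂_2: C_2 → C_1 sends each 2-simplex [p,q,r] to [q,r] − [p,r] + [p,q]. For instance
  ∂EGJ = GJ − EJ + EG,
  ∂DEJ = EJ − DJ + DE.
As a 18×12 matrix over Z this has rank 12, with invariant factors (1,1,1,1,1,1,1,1,1,1,1,2).

From H_k ≅ ker(∂_k) / im(∂_{k+1}) we obtain:

  H_0: rank C_0 − rank ∂_1 = 7 − 6 = 1, and the invariant factors of ∂_1 are all 1, so H_0 ≅ Z.
  H_1: rank ker ∂_1 − rank ∂_2 = (18 − 6) − 12 = 0, and ∂_2 has invariant factor 2 > 1, so H_1 ≅ Z/2.
  H_2: rank ker ∂_2 − rank ∂_3 = (12 − 12) − 0 = 0, and there is no ∂_3, so H_2 ≅ 0.

H_0 = Z,  H_1 = Z/2,  H_2 = 0.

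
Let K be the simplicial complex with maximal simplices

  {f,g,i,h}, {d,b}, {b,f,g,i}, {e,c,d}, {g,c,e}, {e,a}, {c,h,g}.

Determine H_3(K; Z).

Take the total order a < b < c < d < e < f < g < h < i on the vertex set. Then K (dimension 3) consists of the simplices:

  0-simplices (9): a, b, c, d, e, f, g, h, i
  1-simplices (17): ae, bd, bf, bg, bi, cd, ce, cg, ch, de, eg, fg, fh, fi, gh, gi, hi
  2-simplices (10): bfg, bfi, bgi, cde, ceg, cgh, fgh, fgi, fhi, ghi
  3-simplices (2): bfgi, fghi

Hence C_0 ≅ Z^9, C_1 ≅ Z^17, C_2 ≅ Z^10, C_3 ≅ Z^2.

∂_1: C_1 → C_0 is given by ∂[p,q] = [q] − [p].
This gives a 9×17 integer matrix of rank 8; reducing to Smith normal form yields diagonal entries (1,1,1,1,1,1,1,1).

The boundary map ∂_2: C_2 → C_1 sends each 2-simplex [p,q,r] to [q,r] − [p,r] + [p,q]. For instance
  ∂fgi = gi − fi + fg,
  ∂bfg = fg − bg + bf.
This gives a 17×10 integer matrix of rank 8; reducing to Smith normal form yields diagonal entries (1,1,1,1,1,1,1,1).

The boundary map ∂_3: C_3 → C_2 sends each 3-simplex σ to the alternating sum Σ_i (−1)^i (σ with its i-th vertex removed). For instance
  ∂fghi = ghi − fhi + fgi − fgh,
  ∂bfgi = fgi − bgi + bfi − bfg.
The resulting 10×2 matrix has rank 2, and its Smith normal form has invariant factors (1,1).

Reading off H_k = ker ∂_k / im ∂_{k+1}:

  H_3: rank ker ∂_3 − rank ∂_4 = (2 − 2) − 0 = 0, and there is no ∂_4, so H_3 ≅ 0.

H_3 = 0.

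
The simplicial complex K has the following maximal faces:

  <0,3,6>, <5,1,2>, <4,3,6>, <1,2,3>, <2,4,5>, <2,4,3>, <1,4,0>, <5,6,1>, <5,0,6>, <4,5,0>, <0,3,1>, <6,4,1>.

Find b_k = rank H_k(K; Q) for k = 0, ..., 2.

Fix the vertex order 0 < 1 < 2 < 3 < 4 < 5 < 6 and write every simplex with vertices in increasing order. Then dim K = 2 and the simplices of K are:

  0-simplices (7): [0], [1], [2], [3], [4], [5], [6]
  1-simplices (18): [0,1], [0,3], [0,4], [0,5], [0,6], [1,2], [1,3], [1,4], [1,5], [1,6], [2,3], [2,4], [2,5], [3,4], [3,6], [4,5], [4,6], [5,6]
  2-simplices (12): [0,1,3], [0,1,4], [0,3,6], [0,4,5], [0,5,6], [1,2,3], [1,2,5], [1,4,6], [1,5,6], [2,3,4], [2,4,5], [3,4,6]

Hence C_0 ≅ Z^7, C_1 ≅ Z^18, C_2 ≅ Z^12.

∂_1: C_1 → C_0 is given by ∂[p,q] = [q] − [p]. For instance
  ∂[3,4] = [4] − [3].
This gives a 7×18 integer matrix of rank 6; reducing to Smith normal form yields diagonal entries (1,1,1,1,1,1).

The boundary map ∂_2: C_2 → C_1 acts by ∂[p,q,r] = [q,r] − [p,r] + [p,q]. For instance
  ∂[0,1,4] = [1,4] − [0,4] + [0,1],
  ∂[1,2,5] = [2,5] − [1,5] + [1,2].
The resulting 18×12 matrix has rank 12, and its Smith normal form has invariant factors (1,1,1,1,1,1,1,1,1,1,1,2).

Computing H_k = (kernel of ∂_k) / (image of ∂_{k+1}):

  H_0: rank C_0 − rank ∂_1 = 7 − 6 = 1, and the invariant factors of ∂_1 are all 1, so H_0 = Z.
  H_1: rank ker ∂_1 − rank ∂_2 = (18 − 6) − 12 = 0, and ∂_2 has invariant factor 2 > 1, so H_1 = Z/2Z.
  H_2: rank ker ∂_2 − rank ∂_3 = (12 − 12) − 0 = 0, and there is no ∂_3, so H_2 = 0.

(K is a triangulation of the real projective plane RP^2.)

Hence the Betti numbers are b_0 = 1, b_1 = 0, b_2 = 0.

b_0 = 1, b_1 = 0, b_2 = 0.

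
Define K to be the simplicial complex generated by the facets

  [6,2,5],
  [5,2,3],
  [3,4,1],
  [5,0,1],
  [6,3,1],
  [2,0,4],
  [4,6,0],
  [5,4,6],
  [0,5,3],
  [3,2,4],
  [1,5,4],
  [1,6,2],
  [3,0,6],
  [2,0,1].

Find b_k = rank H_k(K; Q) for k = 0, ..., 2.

b_0 = 1, b_1 = 2, b_2 = 1.

K has 7 vertices, 21 edges, 14 triangles.
rank ∂_0 = 0, rank ∂_1 = 6 ⇒ b_0 = 7 − 0 − 6 = 1; all invariant factors of ∂_1 are 1 so no torsion. So H_0 = Z.
rank ∂_1 = 6, rank ∂_2 = 13 ⇒ b_1 = 21 − 6 − 13 = 2; all invariant factors of ∂_2 are 1 so no torsion. So H_1 = Z^2.
rank ∂_2 = 13, rank ∂_3 = 0 ⇒ b_2 = 14 − 13 − 0 = 1. So H_2 = Z.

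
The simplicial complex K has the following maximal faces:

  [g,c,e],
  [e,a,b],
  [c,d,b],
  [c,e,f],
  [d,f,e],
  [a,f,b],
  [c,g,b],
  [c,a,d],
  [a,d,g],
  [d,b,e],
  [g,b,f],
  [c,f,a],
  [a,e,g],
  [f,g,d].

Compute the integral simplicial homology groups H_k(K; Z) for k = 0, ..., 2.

H_0 ≅ Z,  H_1 ≅ Z^2,  H_2 ≅ Z.

Order the vertices as a < b < c < d < e < f < g. Listing each simplex with vertices in this order, K has dimension 2 with simplices:

  0-simplices (7): a, b, c, d, e, f, g
  1-simplices (21): ab, ac, ad, ae, af, ag, bc, bd, be, bf, bg, cd, ce, cf, cg, de, df, dg, ef, eg, fg
  2-simplices (14): abe, abf, acd, acf, adg, aeg, bcd, bcg, bde, bfg, cef, ceg, def, dfg

Hence C_0 ≅ Z^7, C_1 ≅ Z^21, C_2 ≅ Z^14.

∂_1: C_1 → C_0 sends each edge [p,q] (with p < q) to q − p. For instance
  ∂ad = d − a.
This gives a 7×21 integer matrix of rank 6; reducing to Smith normal form yields diagonal entries (1,1,1,1,1,1).

∂_2: C_2 → C_1 acts by ∂[p,q,r] = [q,r] − [p,r] + [p,q]. For instance
  ∂bcd = cd − bd + bc,
  ∂abf = bf − af + ab.
The 21×14 boundary matrix has rank 13 and Smith normal form diag(1,1,1,1,1,1,1,1,1,1,1,1,1).

Reading off H_k = ker ∂_k / im ∂_{k+1}:

  H_0: rank C_0 − rank ∂_1 = 7 − 6 = 1, and the invariant factors of ∂_1 are all 1, so H_0 = Z.
  H_1: rank ker ∂_1 − rank ∂_2 = (21 − 6) − 13 = 2, and the invariant factors of ∂_2 are all 1, so H_1 = Z^2.
  H_2: rank ker ∂_2 − rank ∂_3 = (14 − 13) − 0 = 1, and there is no ∂_3, so H_2 = Z.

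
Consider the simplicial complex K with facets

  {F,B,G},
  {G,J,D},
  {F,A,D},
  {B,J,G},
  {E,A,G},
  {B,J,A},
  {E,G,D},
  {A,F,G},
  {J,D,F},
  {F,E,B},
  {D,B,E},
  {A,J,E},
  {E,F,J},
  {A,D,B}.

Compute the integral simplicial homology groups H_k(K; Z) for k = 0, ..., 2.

Order the vertices as A < B < D < E < F < G < J. Listing each simplex with vertices in this order, K has dimension 2 with simplices:

  0-simplices (7): A, B, D, E, F, G, J
  1-simplices (21): AB, AD, AE, AF, AG, AJ, BD, BE, BF, BG, BJ, DE, DF, DG, DJ, EF, EG, EJ, FG, FJ, GJ
  2-simplices (14): ABD, ABJ, ADF, AEG, AEJ, AFG, BDE, BEF, BFG, BGJ, DEG, DFJ, DGJ, EFJ

Hence C_0 ≅ Z^7, C_1 ≅ Z^21, C_2 ≅ Z^14.

∂_1: C_1 → C_0 maps an edge to its endpoints' difference, ∂[p,q] = q − p. For instance
  ∂BF = F − B.
As a 7×21 matrix over Z this has rank 6, with invariant factors (1,1,1,1,1,1).

The boundary map ∂_2: C_2 → C_1 acts by ∂[p,q,r] = [q,r] − [p,r] + [p,q]. For instance
  ∂BDE = DE − BE + BD,
  ∂BFG = FG − BG + BF.
The 21×14 boundary matrix has rank 13 and Smith normal form diag(1,1,1,1,1,1,1,1,1,1,1,1,1).

From H_k ≅ ker(∂_k) / im(∂_{k+1}) we obtain:

  H_0: rank C_0 − rank ∂_1 = 7 − 6 = 1, and the invariant factors of ∂_1 are all 1, so H_0 = Z.
  H_1: rank ker ∂_1 − rank ∂_2 = (21 − 6) − 13 = 2, and the invariant factors of ∂_2 are all 1, so H_1 = Z^2.
  H_2: rank ker ∂_2 − rank ∂_3 = (14 − 13) − 0 = 1, and there is no ∂_3, so H_2 = Z.

H_0 = Z,  H_1 = Z^2,  H_2 = Z.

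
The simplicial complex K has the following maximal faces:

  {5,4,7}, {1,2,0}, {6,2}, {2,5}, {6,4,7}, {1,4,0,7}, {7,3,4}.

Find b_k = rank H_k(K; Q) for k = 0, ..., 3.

b_0 = 1, b_1 = 2, b_2 = 0, b_3 = 0.

Fix the vertex order 0 < 1 < 2 < 3 < 4 < 5 < 6 < 7 and write every simplex with vertices in increasing order. Then dim K = 3 and the simplices of K are:

  0-simplices (8): [0], [1], [2], [3], [4], [5], [6], [7]
  1-simplices (16): [0,1], [0,2], [0,4], [0,7], [1,2], [1,4], [1,7], [2,5], [2,6], [3,4], [3,7], [4,5], [4,6], [4,7], [5,7], [6,7]
  2-simplices (8): [0,1,2], [0,1,4], [0,1,7], [0,4,7], [1,4,7], [3,4,7], [4,5,7], [4,6,7]
  3-simplices (1): [0,1,4,7]

giving chain groups C_0 ≅ Z^8, C_1 ≅ Z^16, C_2 ≅ Z^8, C_3 ≅ Z^1.

∂_1: C_1 → C_0 sends each edge [p,q] (with p < q) to q − p. For instance
  ∂[0,2] = [2] − [0].
This gives a 8×16 integer matrix of rank 7; reducing to Smith normal form yields diagonal entries (1,1,1,1,1,1,1).

∂_2: C_2 → C_1 acts by ∂[p,q,r] = [q,r] − [p,r] + [p,q]. For instance
  ∂[3,4,7] = [4,7] − [3,7] + [3,4],
  ∂[0,4,7] = [4,7] − [0,7] + [0,4].
The resulting 16×8 matrix has rank 7, and its Smith normal form has invariant factors (1,1,1,1,1,1,1).

The boundary map ∂_3: C_3 → C_2 sends each 3-simplex σ to the alternating sum Σ_i (−1)^i (σ with its i-th vertex removed). For instance
  ∂[0,1,4,7] = [1,4,7] − [0,4,7] + [0,1,7] − [0,1,4].
As a 8×1 matrix over Z this has rank 1, with invariant factors (1).

From H_k ≅ ker(∂_k) / im(∂_{k+1}) we obtain:

  H_0: rank C_0 − rank ∂_1 = 8 − 7 = 1, and the invariant factors of ∂_1 are all 1, so H_0 = Z.
  H_1: rank ker ∂_1 − rank ∂_2 = (16 − 7) − 7 = 2, and the invariant factors of ∂_2 are all 1, so H_1 = Z^2.
  H_2: rank ker ∂_2 − rank ∂_3 = (8 − 7) − 1 = 0, and the invariant factors of ∂_3 are all 1, so H_2 = 0.
  H_3: rank ker ∂_3 − rank ∂_4 = (1 − 1) − 0 = 0, and there is no ∂_4, so H_3 = 0.

Hence the Betti numbers are b_0 = 1, b_1 = 2, b_2 = 0, b_3 = 0.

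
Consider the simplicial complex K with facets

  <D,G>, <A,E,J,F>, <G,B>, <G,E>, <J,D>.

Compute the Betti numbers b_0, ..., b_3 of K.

b_0 = 1, b_1 = 1, b_2 = 0, b_3 = 0.

Order the vertices as A < B < D < E < F < G < J. Listing each simplex with vertices in this order, K has dimension 3 with simplices:

  0-simplices (7): A, B, D, E, F, G, J
  1-simplices (10): AE, AF, AJ, BG, DG, DJ, EF, EG, EJ, FJ
  2-simplices (4): AEF, AEJ, AFJ, EFJ
  3-simplices (1): AEFJ

Hence C_0 ≅ Z^7, C_1 ≅ Z^10, C_2 ≅ Z^4, C_3 ≅ Z^1.

The boundary map ∂_1: C_1 → C_0 sends each edge [p,q] (with p < q) to q − p.
The 7×10 boundary matrix has rank 6 and Smith normal form diag(1,1,1,1,1,1).

The boundary map ∂_2: C_2 → C_1 sends each 2-simplex [p,q,r] to [q,r] − [p,r] + [p,q]. For instance
  ∂AEF = EF − AF + AE,
  ∂EFJ = FJ − EJ + EF.
The 10×4 boundary matrix has rank 3 and Smith normal form diag(1,1,1).

Boundary ∂_3: C_3 → C_2 sends each 3-simplex σ to the alternating sum Σ_i (−1)^i (σ with its i-th vertex removed). For instance
  ∂AEFJ = EFJ − AFJ + AEJ − AEF.
As a 4×1 matrix over Z this has rank 1, with invariant factors (1).

Computing H_k = (kernel of ∂_k) / (image of ∂_{k+1}):

  H_0: rank C_0 − rank ∂_1 = 7 − 6 = 1, and the invariant factors of ∂_1 are all 1, so H_0 = Z.
  H_1: rank ker ∂_1 − rank ∂_2 = (10 − 6) − 3 = 1, and the invariant factors of ∂_2 are all 1, so H_1 = Z.
  H_2: rank ker ∂_2 − rank ∂_3 = (4 − 3) − 1 = 0, and the invariant factors of ∂_3 are all 1, so H_2 = 0.
  H_3: rank ker ∂_3 − rank ∂_4 = (1 − 1) − 0 = 0, and there is no ∂_4, so H_3 = 0.

Hence the Betti numbers are b_0 = 1, b_1 = 1, b_2 = 0, b_3 = 0.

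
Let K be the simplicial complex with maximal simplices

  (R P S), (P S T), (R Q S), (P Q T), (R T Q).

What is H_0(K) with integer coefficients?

K has 5 vertices, 10 edges, 5 triangles.
rank ∂_0 = 0, rank ∂_1 = 4 ⇒ b_0 = 5 − 0 − 4 = 1; all invariant factors of ∂_1 are 1 so no torsion. So H_0 = Z.

H_0 ≅ Z.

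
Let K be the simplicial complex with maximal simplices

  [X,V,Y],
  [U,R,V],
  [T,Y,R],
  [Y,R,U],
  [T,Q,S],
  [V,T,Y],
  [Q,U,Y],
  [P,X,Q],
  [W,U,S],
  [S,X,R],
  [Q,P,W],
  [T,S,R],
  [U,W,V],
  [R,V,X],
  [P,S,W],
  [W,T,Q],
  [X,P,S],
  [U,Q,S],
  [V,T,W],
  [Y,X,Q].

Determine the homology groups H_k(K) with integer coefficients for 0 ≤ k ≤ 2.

H_0 ≅ Z,  H_1 ≅ Z ⊕ Z/2Z,  H_2 = 0.

Fix the vertex order P < Q < R < S < T < U < V < W < X < Y and write every simplex with vertices in increasing order. Then dim K = 2 and the simplices of K are:

  0-simplices (10): P, Q, R, S, T, U, V, W, X, Y
  1-simplices (30): PQ, PS, PW, PX, QS, QT, QU, QW, QX, QY, RS, RT, RU, RV, RX, RY, ST, SU, SW, SX, TV, TW, TY, UV, UW, UY, VW, VX, VY, XY
  2-simplices (20): PQW, PQX, PSW, PSX, QST, QSU, QTW, QUY, QXY, RST, RSX, RTY, RUV, RUY, RVX, SUW, TVW, TVY, UVW, VXY

Hence C_0 ≅ Z^10, C_1 ≅ Z^30, C_2 ≅ Z^20.

Boundary ∂_1: C_1 → C_0 maps an edge to its endpoints' difference, ∂[p,q] = q − p.
As a 10×30 matrix over Z this has rank 9, with invariant factors (1,1,1,1,1,1,1,1,1).

∂_2: C_2 → C_1 sends each 2-simplex [p,q,r] to [q,r] − [p,r] + [p,q]. For instance
  ∂QTW = TW − QW + QT,
  ∂UVW = VW − UW + UV.
As a 30×20 matrix over Z this has rank 20, with invariant factors (1,1,1,1,1,1,1,1,1,1,1,1,1,1,1,1,1,1,1,2).

Computing H_k = (kernel of ∂_k) / (image of ∂_{k+1}):

  H_0: rank C_0 − rank ∂_1 = 10 − 9 = 1, and the invariant factors of ∂_1 are all 1, so H_0 ≅ Z.
  H_1: rank ker ∂_1 − rank ∂_2 = (30 − 9) − 20 = 1, and ∂_2 has invariant factor 2 > 1, so H_1 ≅ Z ⊕ Z/2Z.
  H_2: rank ker ∂_2 − rank ∂_3 = (20 − 20) − 0 = 0, and there is no ∂_3, so H_2 ≅ 0.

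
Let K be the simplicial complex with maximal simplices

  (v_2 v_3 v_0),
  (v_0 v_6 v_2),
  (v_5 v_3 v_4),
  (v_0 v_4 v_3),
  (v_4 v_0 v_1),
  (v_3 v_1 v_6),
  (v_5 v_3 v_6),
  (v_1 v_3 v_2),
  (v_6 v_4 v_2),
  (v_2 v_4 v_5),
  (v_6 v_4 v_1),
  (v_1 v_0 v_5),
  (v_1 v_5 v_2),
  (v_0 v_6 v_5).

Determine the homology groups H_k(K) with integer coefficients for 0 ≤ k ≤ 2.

H_0 ≅ Z,  H_1 ≅ Z^2,  H_2 ≅ Z.

Order the vertices as v_0 < v_1 < v_2 < v_3 < v_4 < v_5 < v_6. Listing each simplex with vertices in this order, K has dimension 2 with simplices:

  0-simplices (7): [v_0], [v_1], [v_2], [v_3], [v_4], [v_5], [v_6]
  1-simplices (21): (21 of them)
  2-simplices (14): (14 of them)

Hence C_0 ≅ Z^7, C_1 ≅ Z^21, C_2 ≅ Z^14.

Boundary ∂_1: C_1 → C_0 is given by ∂[p,q] = [q] − [p].
This gives a 7×21 integer matrix of rank 6; reducing to Smith normal form yields diagonal entries (1,1,1,1,1,1).

The boundary map ∂_2: C_2 → C_1 maps a triangle to the signed sum of its edges. For instance
  ∂[v_0,v_1,v_5] = [v_1,v_5] − [v_0,v_5] + [v_0,v_1],
  ∂[v_0,v_2,v_6] = [v_2,v_6] − [v_0,v_6] + [v_0,v_2].
The 21×14 boundary matrix has rank 13 and Smith normal form diag(1,1,1,1,1,1,1,1,1,1,1,1,1).

Now H_k = ker ∂_k / im ∂_{k+1}, so:

  H_0: rank C_0 − rank ∂_1 = 7 − 6 = 1, and the invariant factors of ∂_1 are all 1, so H_0 ≅ Z.
  H_1: rank ker ∂_1 − rank ∂_2 = (21 − 6) − 13 = 2, and the invariant factors of ∂_2 are all 1, so H_1 ≅ Z^2.
  H_2: rank ker ∂_2 − rank ∂_3 = (14 − 13) − 0 = 1, and there is no ∂_3, so H_2 ≅ Z.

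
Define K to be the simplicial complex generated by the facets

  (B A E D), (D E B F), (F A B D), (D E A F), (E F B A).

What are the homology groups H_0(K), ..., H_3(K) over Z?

H_0 = Z,  H_1 = 0,  H_2 = 0,  H_3 = Z.

We work with the vertex ordering A < B < D < E < F. The simplices of K, each written with vertices in increasing order, are:

  0-simplices (5): A, B, D, E, F
  1-simplices (10): AB, AD, AE, AF, BD, BE, BF, DE, DF, EF
  2-simplices (10): ABD, ABE, ABF, ADE, ADF, AEF, BDE, BDF, BEF, DEF
  3-simplices (5): ABDE, ABDF, ABEF, ADEF, BDEF

giving chain groups C_0 ≅ Z^5, C_1 ≅ Z^10, C_2 ≅ Z^10, C_3 ≅ Z^5.

The boundary map ∂_1: C_1 → C_0 maps an edge to its endpoints' difference, ∂[p,q] = q − p.
The 5×10 boundary matrix has rank 4 and Smith normal form diag(1,1,1,1).

Boundary ∂_2: C_2 → C_1 maps a triangle to the signed sum of its edges. For instance
  ∂AEF = EF − AF + AE,
  ∂ABE = BE − AE + AB.
The resulting 10×10 matrix has rank 6, and its Smith normal form has invariant factors (1,1,1,1,1,1).

The boundary map ∂_3: C_3 → C_2 sends each 3-simplex σ to the alternating sum Σ_i (−1)^i (σ with its i-th vertex removed). For instance
  ∂ABDE = BDE − ADE + ABE − ABD,
  ∂BDEF = DEF − BEF + BDF − BDE.
As a 10×5 matrix over Z this has rank 4, with invariant factors (1,1,1,1).

Now H_k = ker ∂_k / im ∂_{k+1}, so:

  H_0: rank C_0 − rank ∂_1 = 5 − 4 = 1, and the invariant factors of ∂_1 are all 1, so H_0 ≅ Z.
  H_1: rank ker ∂_1 − rank ∂_2 = (10 − 4) − 6 = 0, and the invariant factors of ∂_2 are all 1, so H_1 ≅ 0.
  H_2: rank ker ∂_2 − rank ∂_3 = (10 − 6) − 4 = 0, and the invariant factors of ∂_3 are all 1, so H_2 ≅ 0.
  H_3: rank ker ∂_3 − rank ∂_4 = (5 − 4) − 0 = 1, and there is no ∂_4, so H_3 ≅ Z.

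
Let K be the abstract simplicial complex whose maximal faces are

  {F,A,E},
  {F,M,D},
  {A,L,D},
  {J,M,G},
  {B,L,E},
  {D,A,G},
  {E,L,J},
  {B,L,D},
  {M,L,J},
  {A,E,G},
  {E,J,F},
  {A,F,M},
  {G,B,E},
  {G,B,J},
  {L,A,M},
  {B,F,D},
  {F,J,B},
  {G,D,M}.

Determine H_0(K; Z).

H_0 ≅ Z.

Order the vertices as A < B < D < E < F < G < J < L < M. Listing each simplex with vertices in this order, K has dimension 2 with simplices:

  0-simplices (9): A, B, D, E, F, G, J, L, M
  1-simplices (27): AD, AE, AF, AG, AL, AM, BD, BE, BF, BG, BJ, BL, DF, DG, DL, DM, EF, EG, EJ, EL, FJ, FM, GJ, GM, JL, JM, LM
  2-simplices (18): ADG, ADL, AEF, AEG, AFM, ALM, BDF, BDL, BEG, BEL, BFJ, BGJ, DFM, DGM, EFJ, EJL, GJM, JLM

giving chain groups C_0 ≅ Z^9, C_1 ≅ Z^27, C_2 ≅ Z^18.

Boundary ∂_1: C_1 → C_0 maps an edge to its endpoints' difference, ∂[p,q] = q − p.
This gives a 9×27 integer matrix of rank 8; reducing to Smith normal form yields diagonal entries (1,1,1,1,1,1,1,1).

The boundary map ∂_2: C_2 → C_1 sends each 2-simplex [p,q,r] to [q,r] − [p,r] + [p,q]. For instance
  ∂AEF = EF − AF + AE,
  ∂BGJ = GJ − BJ + BG.
The resulting 27×18 matrix has rank 18, and its Smith normal form has invariant factors (1,1,1,1,1,1,1,1,1,1,1,1,1,1,1,1,1,2).

Computing H_k = (kernel of ∂_k) / (image of ∂_{k+1}):

  H_0: rank C_0 − rank ∂_1 = 9 − 8 = 1, and the invariant factors of ∂_1 are all 1, so H_0 = Z.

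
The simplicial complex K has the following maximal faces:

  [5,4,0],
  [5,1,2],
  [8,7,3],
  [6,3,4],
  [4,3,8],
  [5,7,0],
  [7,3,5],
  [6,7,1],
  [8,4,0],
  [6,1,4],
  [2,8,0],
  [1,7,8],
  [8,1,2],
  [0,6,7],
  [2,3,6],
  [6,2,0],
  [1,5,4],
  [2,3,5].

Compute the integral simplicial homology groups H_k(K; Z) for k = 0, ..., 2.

H_0 = Z,  H_1 = Z^2,  H_2 = Z.

Order the vertices as 0 < 1 < 2 < 3 < 4 < 5 < 6 < 7 < 8. Listing each simplex with vertices in this order, K has dimension 2 with simplices:

  0-simplices (9): [0], [1], [2], [3], [4], [5], [6], [7], [8]
  1-simplices (27): (27 of them)
  2-simplices (18): [0,2,6], [0,2,8], [0,4,5], [0,4,8], [0,5,7], [0,6,7], [1,2,5], [1,2,8], [1,4,5], [1,4,6], [1,6,7], [1,7,8], [2,3,5], [2,3,6], [3,4,6], [3,4,8], [3,5,7], [3,7,8]

so the chain groups are C_0 ≅ Z^9, C_1 ≅ Z^27, C_2 ≅ Z^18.

∂_1: C_1 → C_0 is given by ∂[p,q] = [q] − [p]. For instance
  ∂[3,6] = [6] − [3].
The resulting 9×27 matrix has rank 8, and its Smith normal form has invariant factors (1,1,1,1,1,1,1,1).

Boundary ∂_2: C_2 → C_1 maps a triangle to the signed sum of its edges. For instance
  ∂[2,3,6] = [3,6] − [2,6] + [2,3],
  ∂[0,4,8] = [4,8] − [0,8] + [0,4].
As a 27×18 matrix over Z this has rank 17, with invariant factors (1,1,1,1,1,1,1,1,1,1,1,1,1,1,1,1,1).

Reading off H_k = ker ∂_k / im ∂_{k+1}:

  H_0: rank C_0 − rank ∂_1 = 9 − 8 = 1, and the invariant factors of ∂_1 are all 1, so H_0 ≅ Z.
  H_1: rank ker ∂_1 − rank ∂_2 = (27 − 8) − 17 = 2, and the invariant factors of ∂_2 are all 1, so H_1 ≅ Z^2.
  H_2: rank ker ∂_2 − rank ∂_3 = (18 − 17) − 0 = 1, and there is no ∂_3, so H_2 ≅ Z.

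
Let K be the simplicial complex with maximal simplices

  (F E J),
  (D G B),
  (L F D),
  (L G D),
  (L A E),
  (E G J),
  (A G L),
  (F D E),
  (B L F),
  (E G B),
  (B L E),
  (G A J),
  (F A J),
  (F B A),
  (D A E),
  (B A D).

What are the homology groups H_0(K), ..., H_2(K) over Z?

Fix the vertex order A < B < D < E < F < G < J < L and write every simplex with vertices in increasing order. Then dim K = 2 and the simplices of K are:

  0-simplices (8): A, B, D, E, F, G, J, L
  1-simplices (24): AB, AD, AE, AF, AG, AJ, AL, BD, BE, BF, BG, BL, DE, DF, DG, DL, EF, EG, EJ, EL, FJ, FL, GJ, GL
  2-simplices (16): ABD, ABF, ADE, AEL, AFJ, AGJ, AGL, BDG, BEG, BEL, BFL, DEF, DFL, DGL, EFJ, EGJ

so the chain groups are C_0 ≅ Z^8, C_1 ≅ Z^24, C_2 ≅ Z^16.

Boundary ∂_1: C_1 → C_0 is given by ∂[p,q] = [q] − [p]. For instance
  ∂BD = D − B.
The 8×24 boundary matrix has rank 7 and Smith normal form diag(1,1,1,1,1,1,1).

Boundary ∂_2: C_2 → C_1 maps a triangle to the signed sum of its edges. For instance
  ∂DEF = EF − DF + DE,
  ∂AEL = EL − AL + AE.
The resulting 24×16 matrix has rank 15, and its Smith normal form has invariant factors (1,1,1,1,1,1,1,1,1,1,1,1,1,1,1).

Reading off H_k = ker ∂_k / im ∂_{k+1}:

  H_0: rank C_0 − rank ∂_1 = 8 − 7 = 1, and the invariant factors of ∂_1 are all 1, so H_0 = Z.
  H_1: rank ker ∂_1 − rank ∂_2 = (24 − 7) − 15 = 2, and the invariant factors of ∂_2 are all 1, so H_1 = Z^2.
  H_2: rank ker ∂_2 − rank ∂_3 = (16 − 15) − 0 = 1, and there is no ∂_3, so H_2 = Z.

As a check, the Euler characteristic is 8 − 24 + 16 = 0, which agrees with 1 − 2 + 1 = 0.

H_0 = Z,  H_1 = Z^2,  H_2 = Z.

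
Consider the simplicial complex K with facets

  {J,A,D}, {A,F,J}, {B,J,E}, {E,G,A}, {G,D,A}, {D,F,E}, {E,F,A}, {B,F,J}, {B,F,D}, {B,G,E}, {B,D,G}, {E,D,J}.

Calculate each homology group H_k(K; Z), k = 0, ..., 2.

H_0 ≅ Z,  H_1 ≅ Z/2,  H_2 = 0.

Fix the vertex order A < B < D < E < F < G < J and write every simplex with vertices in increasing order. Then dim K = 2 and the simplices of K are:

  0-simplices (7): A, B, D, E, F, G, J
  1-simplices (18): AD, AE, AF, AG, AJ, BD, BE, BF, BG, BJ, DE, DF, DG, DJ, EF, EG, EJ, FJ
  2-simplices (12): ADG, ADJ, AEF, AEG, AFJ, BDF, BDG, BEG, BEJ, BFJ, DEF, DEJ

giving chain groups C_0 ≅ Z^7, C_1 ≅ Z^18, C_2 ≅ Z^12.

∂_1: C_1 → C_0 is given by ∂[p,q] = [q] − [p]. For instance
  ∂DJ = J − D.
This gives a 7×18 integer matrix of rank 6; reducing to Smith normal form yields diagonal entries (1,1,1,1,1,1).

The boundary map ∂_2: C_2 → C_1 acts by ∂[p,q,r] = [q,r] − [p,r] + [p,q]. For instance
  ∂BDF = DF − BF + BD,
  ∂BDG = DG − BG + BD.
As a 18×12 matrix over Z this has rank 12, with invariant factors (1,1,1,1,1,1,1,1,1,1,1,2).

Now H_k = ker ∂_k / im ∂_{k+1}, so:

  H_0: rank C_0 − rank ∂_1 = 7 − 6 = 1, and the invariant factors of ∂_1 are all 1, so H_0 = Z.
  H_1: rank ker ∂_1 − rank ∂_2 = (18 − 6) − 12 = 0, and ∂_2 has invariant factor 2 > 1, so H_1 = Z/2.
  H_2: rank ker ∂_2 − rank ∂_3 = (12 − 12) − 0 = 0, and there is no ∂_3, so H_2 = 0.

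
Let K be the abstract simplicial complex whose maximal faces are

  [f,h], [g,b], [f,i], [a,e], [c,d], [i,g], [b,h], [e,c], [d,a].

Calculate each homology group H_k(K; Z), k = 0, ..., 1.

H_0 = Z^2,  H_1 = Z^2.

K has 9 vertices, 9 edges.
rank ∂_0 = 0, rank ∂_1 = 7 ⇒ b_0 = 9 − 0 − 7 = 2; all invariant factors of ∂_1 are 1 so no torsion. So H_0 ≅ Z^2.
rank ∂_1 = 7, rank ∂_2 = 0 ⇒ b_1 = 9 − 7 − 0 = 2. So H_1 ≅ Z^2.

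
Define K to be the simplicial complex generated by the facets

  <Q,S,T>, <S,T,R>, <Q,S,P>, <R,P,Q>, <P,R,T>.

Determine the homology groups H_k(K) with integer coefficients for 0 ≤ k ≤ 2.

Order the vertices as P < Q < R < S < T. Listing each simplex with vertices in this order, K has dimension 2 with simplices:

  0-simplices (5): P, Q, R, S, T
  1-simplices (10): PQ, PR, PS, PT, QR, QS, QT, RS, RT, ST
  2-simplices (5): PQR, PQS, PRT, QST, RST

Hence C_0 ≅ Z^5, C_1 ≅ Z^10, C_2 ≅ Z^5.

Boundary ∂_1: C_1 → C_0 maps an edge to its endpoints' difference, ∂[p,q] = q − p.
This gives a 5×10 integer matrix of rank 4; reducing to Smith normal form yields diagonal entries (1,1,1,1).

The boundary map ∂_2: C_2 → C_1 sends each 2-simplex [p,q,r] to [q,r] − [p,r] + [p,q]. For instance
  ∂PRT = RT − PT + PR,
  ∂PQS = QS − PS + PQ.
The resulting 10×5 matrix has rank 5, and its Smith normal form has invariant factors (1,1,1,1,1).

Computing H_k = (kernel of ∂_k) / (image of ∂_{k+1}):

  H_0: rank C_0 − rank ∂_1 = 5 − 4 = 1, and the invariant factors of ∂_1 are all 1, so H_0 ≅ Z.
  H_1: rank ker ∂_1 − rank ∂_2 = (10 − 4) − 5 = 1, and the invariant factors of ∂_2 are all 1, so H_1 ≅ Z.
  H_2: rank ker ∂_2 − rank ∂_3 = (5 − 5) − 0 = 0, and there is no ∂_3, so H_2 ≅ 0.

H_0 = Z,  H_1 = Z,  H_2 = 0.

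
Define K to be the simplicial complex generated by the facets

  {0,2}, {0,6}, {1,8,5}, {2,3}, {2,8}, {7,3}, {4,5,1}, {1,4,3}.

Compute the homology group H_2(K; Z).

K has 9 vertices, 12 edges, 3 triangles.
rank ∂_2 = 3, rank ∂_3 = 0 ⇒ b_2 = 3 − 3 − 0 = 0. So H_2 = 0.

H_2 ≅ 0.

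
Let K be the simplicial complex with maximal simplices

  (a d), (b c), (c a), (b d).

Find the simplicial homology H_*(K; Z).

We work with the vertex ordering a < b < c < d. The simplices of K, each written with vertices in increasing order, are:

  0-simplices (4): a, b, c, d
  1-simplices (4): ac, ad, bc, bd

Hence C_0 ≅ Z^4, C_1 ≅ Z^4.

∂_1: C_1 → C_0 maps an edge to its endpoints' difference, ∂[p,q] = q − p.
This gives a 4×4 integer matrix of rank 3; reducing to Smith normal form yields diagonal entries (1,1,1).

Now H_k = ker ∂_k / im ∂_{k+1}, so:

  H_0: rank C_0 − rank ∂_1 = 4 − 3 = 1, and the invariant factors of ∂_1 are all 1, so H_0 ≅ Z.
  H_1: rank ker ∂_1 − rank ∂_2 = (4 − 3) − 0 = 1, and there is no ∂_2, so H_1 ≅ Z.

As a check, the Euler characteristic is 4 − 4 = 0, which agrees with 1 − 1 = 0.
(K is a triangulation of the circle S^1.)

H_0 = Z,  H_1 = Z.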